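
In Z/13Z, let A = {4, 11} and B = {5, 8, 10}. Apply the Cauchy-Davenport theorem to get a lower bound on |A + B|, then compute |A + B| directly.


Cauchy-Davenport: |A + B| ≥ min(p, |A| + |B| - 1) for A, B nonempty in Z/pZ.
|A| = 2, |B| = 3, p = 13.
CD lower bound = min(13, 2 + 3 - 1) = min(13, 4) = 4.
Compute A + B mod 13 directly:
a = 4: 4+5=9, 4+8=12, 4+10=1
a = 11: 11+5=3, 11+8=6, 11+10=8
A + B = {1, 3, 6, 8, 9, 12}, so |A + B| = 6.
Verify: 6 ≥ 4? Yes ✓.

CD lower bound = 4, actual |A + B| = 6.


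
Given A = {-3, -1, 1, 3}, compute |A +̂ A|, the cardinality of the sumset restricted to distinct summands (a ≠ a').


Restricted sumset: A +̂ A = {a + a' : a ∈ A, a' ∈ A, a ≠ a'}.
Equivalently, take A + A and drop any sum 2a that is achievable ONLY as a + a for a ∈ A (i.e. sums representable only with equal summands).
Enumerate pairs (a, a') with a < a' (symmetric, so each unordered pair gives one sum; this covers all a ≠ a'):
  -3 + -1 = -4
  -3 + 1 = -2
  -3 + 3 = 0
  -1 + 1 = 0
  -1 + 3 = 2
  1 + 3 = 4
Collected distinct sums: {-4, -2, 0, 2, 4}
|A +̂ A| = 5
(Reference bound: |A +̂ A| ≥ 2|A| - 3 for |A| ≥ 2, with |A| = 4 giving ≥ 5.)

|A +̂ A| = 5


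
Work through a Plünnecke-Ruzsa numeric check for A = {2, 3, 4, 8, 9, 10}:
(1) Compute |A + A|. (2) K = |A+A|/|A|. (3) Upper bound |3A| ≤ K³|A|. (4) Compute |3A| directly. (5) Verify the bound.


|A| = 6.
Step 1: Compute A + A by enumerating all 36 pairs.
A + A = {4, 5, 6, 7, 8, 10, 11, 12, 13, 14, 16, 17, 18, 19, 20}, so |A + A| = 15.
Step 2: Doubling constant K = |A + A|/|A| = 15/6 = 15/6 ≈ 2.5000.
Step 3: Plünnecke-Ruzsa gives |3A| ≤ K³·|A| = (2.5000)³ · 6 ≈ 93.7500.
Step 4: Compute 3A = A + A + A directly by enumerating all triples (a,b,c) ∈ A³; |3A| = 25.
Step 5: Check 25 ≤ 93.7500? Yes ✓.

K = 15/6, Plünnecke-Ruzsa bound K³|A| ≈ 93.7500, |3A| = 25, inequality holds.


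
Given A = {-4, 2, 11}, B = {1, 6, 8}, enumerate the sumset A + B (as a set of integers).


A + B = {a + b : a ∈ A, b ∈ B}.
Enumerate all |A|·|B| = 3·3 = 9 pairs (a, b) and collect distinct sums.
a = -4: -4+1=-3, -4+6=2, -4+8=4
a = 2: 2+1=3, 2+6=8, 2+8=10
a = 11: 11+1=12, 11+6=17, 11+8=19
Collecting distinct sums: A + B = {-3, 2, 3, 4, 8, 10, 12, 17, 19}
|A + B| = 9

A + B = {-3, 2, 3, 4, 8, 10, 12, 17, 19}


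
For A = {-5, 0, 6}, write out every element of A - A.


A - A = {a - a' : a, a' ∈ A}.
Compute a - a' for each ordered pair (a, a'):
a = -5: -5--5=0, -5-0=-5, -5-6=-11
a = 0: 0--5=5, 0-0=0, 0-6=-6
a = 6: 6--5=11, 6-0=6, 6-6=0
Collecting distinct values (and noting 0 appears from a-a):
A - A = {-11, -6, -5, 0, 5, 6, 11}
|A - A| = 7

A - A = {-11, -6, -5, 0, 5, 6, 11}


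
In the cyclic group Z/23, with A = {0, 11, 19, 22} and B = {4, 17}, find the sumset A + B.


Work in Z/23Z: reduce every sum a + b modulo 23.
Enumerate all 8 pairs:
a = 0: 0+4=4, 0+17=17
a = 11: 11+4=15, 11+17=5
a = 19: 19+4=0, 19+17=13
a = 22: 22+4=3, 22+17=16
Distinct residues collected: {0, 3, 4, 5, 13, 15, 16, 17}
|A + B| = 8 (out of 23 total residues).

A + B = {0, 3, 4, 5, 13, 15, 16, 17}


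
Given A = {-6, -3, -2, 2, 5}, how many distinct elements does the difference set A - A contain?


A - A = {a - a' : a, a' ∈ A}; |A| = 5.
Bounds: 2|A|-1 ≤ |A - A| ≤ |A|² - |A| + 1, i.e. 9 ≤ |A - A| ≤ 21.
Note: 0 ∈ A - A always (from a - a). The set is symmetric: if d ∈ A - A then -d ∈ A - A.
Enumerate nonzero differences d = a - a' with a > a' (then include -d):
Positive differences: {1, 3, 4, 5, 7, 8, 11}
Full difference set: {0} ∪ (positive diffs) ∪ (negative diffs).
|A - A| = 1 + 2·7 = 15 (matches direct enumeration: 15).

|A - A| = 15


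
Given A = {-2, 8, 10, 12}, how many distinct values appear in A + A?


A + A = {a + a' : a, a' ∈ A}; |A| = 4.
General bounds: 2|A| - 1 ≤ |A + A| ≤ |A|(|A|+1)/2, i.e. 7 ≤ |A + A| ≤ 10.
Lower bound 2|A|-1 is attained iff A is an arithmetic progression.
Enumerate sums a + a' for a ≤ a' (symmetric, so this suffices):
a = -2: -2+-2=-4, -2+8=6, -2+10=8, -2+12=10
a = 8: 8+8=16, 8+10=18, 8+12=20
a = 10: 10+10=20, 10+12=22
a = 12: 12+12=24
Distinct sums: {-4, 6, 8, 10, 16, 18, 20, 22, 24}
|A + A| = 9

|A + A| = 9


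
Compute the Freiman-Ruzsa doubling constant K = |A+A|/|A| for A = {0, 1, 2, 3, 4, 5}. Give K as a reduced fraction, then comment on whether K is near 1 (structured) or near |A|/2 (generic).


|A| = 6.
Compute A + A by enumerating all 36 pairs.
A + A = {0, 1, 2, 3, 4, 5, 6, 7, 8, 9, 10}, so |A + A| = 11.
K = |A + A| / |A| = 11/6 (already in lowest terms) ≈ 1.8333.
Reference: AP of size 6 gives K = 11/6 ≈ 1.8333; a fully generic set of size 6 gives K ≈ 3.5000.

|A| = 6, |A + A| = 11, K = 11/6.


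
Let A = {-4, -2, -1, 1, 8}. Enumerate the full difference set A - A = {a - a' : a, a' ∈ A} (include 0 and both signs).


A - A = {a - a' : a, a' ∈ A}.
Compute a - a' for each ordered pair (a, a'):
a = -4: -4--4=0, -4--2=-2, -4--1=-3, -4-1=-5, -4-8=-12
a = -2: -2--4=2, -2--2=0, -2--1=-1, -2-1=-3, -2-8=-10
a = -1: -1--4=3, -1--2=1, -1--1=0, -1-1=-2, -1-8=-9
a = 1: 1--4=5, 1--2=3, 1--1=2, 1-1=0, 1-8=-7
a = 8: 8--4=12, 8--2=10, 8--1=9, 8-1=7, 8-8=0
Collecting distinct values (and noting 0 appears from a-a):
A - A = {-12, -10, -9, -7, -5, -3, -2, -1, 0, 1, 2, 3, 5, 7, 9, 10, 12}
|A - A| = 17

A - A = {-12, -10, -9, -7, -5, -3, -2, -1, 0, 1, 2, 3, 5, 7, 9, 10, 12}


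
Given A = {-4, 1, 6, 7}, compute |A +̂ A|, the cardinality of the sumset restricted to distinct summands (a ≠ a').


Restricted sumset: A +̂ A = {a + a' : a ∈ A, a' ∈ A, a ≠ a'}.
Equivalently, take A + A and drop any sum 2a that is achievable ONLY as a + a for a ∈ A (i.e. sums representable only with equal summands).
Enumerate pairs (a, a') with a < a' (symmetric, so each unordered pair gives one sum; this covers all a ≠ a'):
  -4 + 1 = -3
  -4 + 6 = 2
  -4 + 7 = 3
  1 + 6 = 7
  1 + 7 = 8
  6 + 7 = 13
Collected distinct sums: {-3, 2, 3, 7, 8, 13}
|A +̂ A| = 6
(Reference bound: |A +̂ A| ≥ 2|A| - 3 for |A| ≥ 2, with |A| = 4 giving ≥ 5.)

|A +̂ A| = 6


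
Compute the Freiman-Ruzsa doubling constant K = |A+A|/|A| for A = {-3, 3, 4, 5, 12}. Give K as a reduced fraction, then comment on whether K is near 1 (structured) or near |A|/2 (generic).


|A| = 5.
Compute A + A by enumerating all 25 pairs.
A + A = {-6, 0, 1, 2, 6, 7, 8, 9, 10, 15, 16, 17, 24}, so |A + A| = 13.
K = |A + A| / |A| = 13/5 (already in lowest terms) ≈ 2.6000.
Reference: AP of size 5 gives K = 9/5 ≈ 1.8000; a fully generic set of size 5 gives K ≈ 3.0000.

|A| = 5, |A + A| = 13, K = 13/5.


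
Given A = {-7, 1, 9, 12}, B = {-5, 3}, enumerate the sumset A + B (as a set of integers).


A + B = {a + b : a ∈ A, b ∈ B}.
Enumerate all |A|·|B| = 4·2 = 8 pairs (a, b) and collect distinct sums.
a = -7: -7+-5=-12, -7+3=-4
a = 1: 1+-5=-4, 1+3=4
a = 9: 9+-5=4, 9+3=12
a = 12: 12+-5=7, 12+3=15
Collecting distinct sums: A + B = {-12, -4, 4, 7, 12, 15}
|A + B| = 6

A + B = {-12, -4, 4, 7, 12, 15}


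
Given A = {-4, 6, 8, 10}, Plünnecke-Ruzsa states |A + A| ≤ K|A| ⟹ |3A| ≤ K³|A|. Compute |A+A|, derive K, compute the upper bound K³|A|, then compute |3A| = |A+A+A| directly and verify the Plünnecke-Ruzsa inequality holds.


|A| = 4.
Step 1: Compute A + A by enumerating all 16 pairs.
A + A = {-8, 2, 4, 6, 12, 14, 16, 18, 20}, so |A + A| = 9.
Step 2: Doubling constant K = |A + A|/|A| = 9/4 = 9/4 ≈ 2.2500.
Step 3: Plünnecke-Ruzsa gives |3A| ≤ K³·|A| = (2.2500)³ · 4 ≈ 45.5625.
Step 4: Compute 3A = A + A + A directly by enumerating all triples (a,b,c) ∈ A³; |3A| = 16.
Step 5: Check 16 ≤ 45.5625? Yes ✓.

K = 9/4, Plünnecke-Ruzsa bound K³|A| ≈ 45.5625, |3A| = 16, inequality holds.


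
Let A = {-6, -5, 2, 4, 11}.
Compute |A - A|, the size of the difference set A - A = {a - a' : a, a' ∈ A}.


A - A = {a - a' : a, a' ∈ A}; |A| = 5.
Bounds: 2|A|-1 ≤ |A - A| ≤ |A|² - |A| + 1, i.e. 9 ≤ |A - A| ≤ 21.
Note: 0 ∈ A - A always (from a - a). The set is symmetric: if d ∈ A - A then -d ∈ A - A.
Enumerate nonzero differences d = a - a' with a > a' (then include -d):
Positive differences: {1, 2, 7, 8, 9, 10, 16, 17}
Full difference set: {0} ∪ (positive diffs) ∪ (negative diffs).
|A - A| = 1 + 2·8 = 17 (matches direct enumeration: 17).

|A - A| = 17


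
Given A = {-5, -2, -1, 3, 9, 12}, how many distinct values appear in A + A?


A + A = {a + a' : a, a' ∈ A}; |A| = 6.
General bounds: 2|A| - 1 ≤ |A + A| ≤ |A|(|A|+1)/2, i.e. 11 ≤ |A + A| ≤ 21.
Lower bound 2|A|-1 is attained iff A is an arithmetic progression.
Enumerate sums a + a' for a ≤ a' (symmetric, so this suffices):
a = -5: -5+-5=-10, -5+-2=-7, -5+-1=-6, -5+3=-2, -5+9=4, -5+12=7
a = -2: -2+-2=-4, -2+-1=-3, -2+3=1, -2+9=7, -2+12=10
a = -1: -1+-1=-2, -1+3=2, -1+9=8, -1+12=11
a = 3: 3+3=6, 3+9=12, 3+12=15
a = 9: 9+9=18, 9+12=21
a = 12: 12+12=24
Distinct sums: {-10, -7, -6, -4, -3, -2, 1, 2, 4, 6, 7, 8, 10, 11, 12, 15, 18, 21, 24}
|A + A| = 19

|A + A| = 19


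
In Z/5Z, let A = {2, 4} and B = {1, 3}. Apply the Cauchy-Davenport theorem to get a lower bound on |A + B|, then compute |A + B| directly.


Cauchy-Davenport: |A + B| ≥ min(p, |A| + |B| - 1) for A, B nonempty in Z/pZ.
|A| = 2, |B| = 2, p = 5.
CD lower bound = min(5, 2 + 2 - 1) = min(5, 3) = 3.
Compute A + B mod 5 directly:
a = 2: 2+1=3, 2+3=0
a = 4: 4+1=0, 4+3=2
A + B = {0, 2, 3}, so |A + B| = 3.
Verify: 3 ≥ 3? Yes ✓.

CD lower bound = 3, actual |A + B| = 3.


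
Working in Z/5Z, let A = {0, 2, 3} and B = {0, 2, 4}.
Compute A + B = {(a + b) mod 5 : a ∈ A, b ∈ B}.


Work in Z/5Z: reduce every sum a + b modulo 5.
Enumerate all 9 pairs:
a = 0: 0+0=0, 0+2=2, 0+4=4
a = 2: 2+0=2, 2+2=4, 2+4=1
a = 3: 3+0=3, 3+2=0, 3+4=2
Distinct residues collected: {0, 1, 2, 3, 4}
|A + B| = 5 (out of 5 total residues).

A + B = {0, 1, 2, 3, 4}


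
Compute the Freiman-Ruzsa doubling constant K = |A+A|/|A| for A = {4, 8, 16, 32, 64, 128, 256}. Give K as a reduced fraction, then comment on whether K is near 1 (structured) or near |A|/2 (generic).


|A| = 7.
Compute A + A by enumerating all 49 pairs.
A + A = {8, 12, 16, 20, 24, 32, 36, 40, 48, 64, 68, 72, 80, 96, 128, 132, 136, 144, 160, 192, 256, 260, 264, 272, 288, 320, 384, 512}, so |A + A| = 28.
K = |A + A| / |A| = 28/7 = 4/1 ≈ 4.0000.
Reference: AP of size 7 gives K = 13/7 ≈ 1.8571; a fully generic set of size 7 gives K ≈ 4.0000.

|A| = 7, |A + A| = 28, K = 28/7 = 4/1.


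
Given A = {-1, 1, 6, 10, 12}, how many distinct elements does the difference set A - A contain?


A - A = {a - a' : a, a' ∈ A}; |A| = 5.
Bounds: 2|A|-1 ≤ |A - A| ≤ |A|² - |A| + 1, i.e. 9 ≤ |A - A| ≤ 21.
Note: 0 ∈ A - A always (from a - a). The set is symmetric: if d ∈ A - A then -d ∈ A - A.
Enumerate nonzero differences d = a - a' with a > a' (then include -d):
Positive differences: {2, 4, 5, 6, 7, 9, 11, 13}
Full difference set: {0} ∪ (positive diffs) ∪ (negative diffs).
|A - A| = 1 + 2·8 = 17 (matches direct enumeration: 17).

|A - A| = 17


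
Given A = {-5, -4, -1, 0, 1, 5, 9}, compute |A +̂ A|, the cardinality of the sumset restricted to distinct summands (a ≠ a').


Restricted sumset: A +̂ A = {a + a' : a ∈ A, a' ∈ A, a ≠ a'}.
Equivalently, take A + A and drop any sum 2a that is achievable ONLY as a + a for a ∈ A (i.e. sums representable only with equal summands).
Enumerate pairs (a, a') with a < a' (symmetric, so each unordered pair gives one sum; this covers all a ≠ a'):
  -5 + -4 = -9
  -5 + -1 = -6
  -5 + 0 = -5
  -5 + 1 = -4
  -5 + 5 = 0
  -5 + 9 = 4
  -4 + -1 = -5
  -4 + 0 = -4
  -4 + 1 = -3
  -4 + 5 = 1
  -4 + 9 = 5
  -1 + 0 = -1
  -1 + 1 = 0
  -1 + 5 = 4
  -1 + 9 = 8
  0 + 1 = 1
  0 + 5 = 5
  0 + 9 = 9
  1 + 5 = 6
  1 + 9 = 10
  5 + 9 = 14
Collected distinct sums: {-9, -6, -5, -4, -3, -1, 0, 1, 4, 5, 6, 8, 9, 10, 14}
|A +̂ A| = 15
(Reference bound: |A +̂ A| ≥ 2|A| - 3 for |A| ≥ 2, with |A| = 7 giving ≥ 11.)

|A +̂ A| = 15


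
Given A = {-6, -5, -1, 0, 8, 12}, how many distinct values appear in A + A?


A + A = {a + a' : a, a' ∈ A}; |A| = 6.
General bounds: 2|A| - 1 ≤ |A + A| ≤ |A|(|A|+1)/2, i.e. 11 ≤ |A + A| ≤ 21.
Lower bound 2|A|-1 is attained iff A is an arithmetic progression.
Enumerate sums a + a' for a ≤ a' (symmetric, so this suffices):
a = -6: -6+-6=-12, -6+-5=-11, -6+-1=-7, -6+0=-6, -6+8=2, -6+12=6
a = -5: -5+-5=-10, -5+-1=-6, -5+0=-5, -5+8=3, -5+12=7
a = -1: -1+-1=-2, -1+0=-1, -1+8=7, -1+12=11
a = 0: 0+0=0, 0+8=8, 0+12=12
a = 8: 8+8=16, 8+12=20
a = 12: 12+12=24
Distinct sums: {-12, -11, -10, -7, -6, -5, -2, -1, 0, 2, 3, 6, 7, 8, 11, 12, 16, 20, 24}
|A + A| = 19

|A + A| = 19


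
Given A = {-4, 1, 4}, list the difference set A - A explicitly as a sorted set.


A - A = {a - a' : a, a' ∈ A}.
Compute a - a' for each ordered pair (a, a'):
a = -4: -4--4=0, -4-1=-5, -4-4=-8
a = 1: 1--4=5, 1-1=0, 1-4=-3
a = 4: 4--4=8, 4-1=3, 4-4=0
Collecting distinct values (and noting 0 appears from a-a):
A - A = {-8, -5, -3, 0, 3, 5, 8}
|A - A| = 7

A - A = {-8, -5, -3, 0, 3, 5, 8}


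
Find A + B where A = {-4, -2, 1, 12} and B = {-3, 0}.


A + B = {a + b : a ∈ A, b ∈ B}.
Enumerate all |A|·|B| = 4·2 = 8 pairs (a, b) and collect distinct sums.
a = -4: -4+-3=-7, -4+0=-4
a = -2: -2+-3=-5, -2+0=-2
a = 1: 1+-3=-2, 1+0=1
a = 12: 12+-3=9, 12+0=12
Collecting distinct sums: A + B = {-7, -5, -4, -2, 1, 9, 12}
|A + B| = 7

A + B = {-7, -5, -4, -2, 1, 9, 12}


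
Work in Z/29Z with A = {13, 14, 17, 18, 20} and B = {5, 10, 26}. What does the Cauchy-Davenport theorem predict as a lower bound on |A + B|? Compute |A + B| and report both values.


Cauchy-Davenport: |A + B| ≥ min(p, |A| + |B| - 1) for A, B nonempty in Z/pZ.
|A| = 5, |B| = 3, p = 29.
CD lower bound = min(29, 5 + 3 - 1) = min(29, 7) = 7.
Compute A + B mod 29 directly:
a = 13: 13+5=18, 13+10=23, 13+26=10
a = 14: 14+5=19, 14+10=24, 14+26=11
a = 17: 17+5=22, 17+10=27, 17+26=14
a = 18: 18+5=23, 18+10=28, 18+26=15
a = 20: 20+5=25, 20+10=1, 20+26=17
A + B = {1, 10, 11, 14, 15, 17, 18, 19, 22, 23, 24, 25, 27, 28}, so |A + B| = 14.
Verify: 14 ≥ 7? Yes ✓.

CD lower bound = 7, actual |A + B| = 14.


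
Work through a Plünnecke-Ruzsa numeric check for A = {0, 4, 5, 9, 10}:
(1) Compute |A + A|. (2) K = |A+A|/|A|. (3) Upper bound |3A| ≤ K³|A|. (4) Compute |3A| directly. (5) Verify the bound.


|A| = 5.
Step 1: Compute A + A by enumerating all 25 pairs.
A + A = {0, 4, 5, 8, 9, 10, 13, 14, 15, 18, 19, 20}, so |A + A| = 12.
Step 2: Doubling constant K = |A + A|/|A| = 12/5 = 12/5 ≈ 2.4000.
Step 3: Plünnecke-Ruzsa gives |3A| ≤ K³·|A| = (2.4000)³ · 5 ≈ 69.1200.
Step 4: Compute 3A = A + A + A directly by enumerating all triples (a,b,c) ∈ A³; |3A| = 22.
Step 5: Check 22 ≤ 69.1200? Yes ✓.

K = 12/5, Plünnecke-Ruzsa bound K³|A| ≈ 69.1200, |3A| = 22, inequality holds.


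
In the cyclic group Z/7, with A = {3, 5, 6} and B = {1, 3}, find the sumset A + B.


Work in Z/7Z: reduce every sum a + b modulo 7.
Enumerate all 6 pairs:
a = 3: 3+1=4, 3+3=6
a = 5: 5+1=6, 5+3=1
a = 6: 6+1=0, 6+3=2
Distinct residues collected: {0, 1, 2, 4, 6}
|A + B| = 5 (out of 7 total residues).

A + B = {0, 1, 2, 4, 6}


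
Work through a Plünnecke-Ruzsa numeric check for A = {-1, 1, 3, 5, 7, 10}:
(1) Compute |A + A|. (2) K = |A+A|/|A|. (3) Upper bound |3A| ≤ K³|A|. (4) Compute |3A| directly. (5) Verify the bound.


|A| = 6.
Step 1: Compute A + A by enumerating all 36 pairs.
A + A = {-2, 0, 2, 4, 6, 8, 9, 10, 11, 12, 13, 14, 15, 17, 20}, so |A + A| = 15.
Step 2: Doubling constant K = |A + A|/|A| = 15/6 = 15/6 ≈ 2.5000.
Step 3: Plünnecke-Ruzsa gives |3A| ≤ K³·|A| = (2.5000)³ · 6 ≈ 93.7500.
Step 4: Compute 3A = A + A + A directly by enumerating all triples (a,b,c) ∈ A³; |3A| = 26.
Step 5: Check 26 ≤ 93.7500? Yes ✓.

K = 15/6, Plünnecke-Ruzsa bound K³|A| ≈ 93.7500, |3A| = 26, inequality holds.


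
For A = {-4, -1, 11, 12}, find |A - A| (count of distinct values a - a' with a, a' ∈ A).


A - A = {a - a' : a, a' ∈ A}; |A| = 4.
Bounds: 2|A|-1 ≤ |A - A| ≤ |A|² - |A| + 1, i.e. 7 ≤ |A - A| ≤ 13.
Note: 0 ∈ A - A always (from a - a). The set is symmetric: if d ∈ A - A then -d ∈ A - A.
Enumerate nonzero differences d = a - a' with a > a' (then include -d):
Positive differences: {1, 3, 12, 13, 15, 16}
Full difference set: {0} ∪ (positive diffs) ∪ (negative diffs).
|A - A| = 1 + 2·6 = 13 (matches direct enumeration: 13).

|A - A| = 13


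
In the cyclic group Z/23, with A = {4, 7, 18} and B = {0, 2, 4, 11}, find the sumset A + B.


Work in Z/23Z: reduce every sum a + b modulo 23.
Enumerate all 12 pairs:
a = 4: 4+0=4, 4+2=6, 4+4=8, 4+11=15
a = 7: 7+0=7, 7+2=9, 7+4=11, 7+11=18
a = 18: 18+0=18, 18+2=20, 18+4=22, 18+11=6
Distinct residues collected: {4, 6, 7, 8, 9, 11, 15, 18, 20, 22}
|A + B| = 10 (out of 23 total residues).

A + B = {4, 6, 7, 8, 9, 11, 15, 18, 20, 22}


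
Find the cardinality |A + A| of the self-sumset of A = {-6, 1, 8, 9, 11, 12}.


A + A = {a + a' : a, a' ∈ A}; |A| = 6.
General bounds: 2|A| - 1 ≤ |A + A| ≤ |A|(|A|+1)/2, i.e. 11 ≤ |A + A| ≤ 21.
Lower bound 2|A|-1 is attained iff A is an arithmetic progression.
Enumerate sums a + a' for a ≤ a' (symmetric, so this suffices):
a = -6: -6+-6=-12, -6+1=-5, -6+8=2, -6+9=3, -6+11=5, -6+12=6
a = 1: 1+1=2, 1+8=9, 1+9=10, 1+11=12, 1+12=13
a = 8: 8+8=16, 8+9=17, 8+11=19, 8+12=20
a = 9: 9+9=18, 9+11=20, 9+12=21
a = 11: 11+11=22, 11+12=23
a = 12: 12+12=24
Distinct sums: {-12, -5, 2, 3, 5, 6, 9, 10, 12, 13, 16, 17, 18, 19, 20, 21, 22, 23, 24}
|A + A| = 19

|A + A| = 19


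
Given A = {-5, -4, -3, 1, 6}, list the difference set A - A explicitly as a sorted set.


A - A = {a - a' : a, a' ∈ A}.
Compute a - a' for each ordered pair (a, a'):
a = -5: -5--5=0, -5--4=-1, -5--3=-2, -5-1=-6, -5-6=-11
a = -4: -4--5=1, -4--4=0, -4--3=-1, -4-1=-5, -4-6=-10
a = -3: -3--5=2, -3--4=1, -3--3=0, -3-1=-4, -3-6=-9
a = 1: 1--5=6, 1--4=5, 1--3=4, 1-1=0, 1-6=-5
a = 6: 6--5=11, 6--4=10, 6--3=9, 6-1=5, 6-6=0
Collecting distinct values (and noting 0 appears from a-a):
A - A = {-11, -10, -9, -6, -5, -4, -2, -1, 0, 1, 2, 4, 5, 6, 9, 10, 11}
|A - A| = 17

A - A = {-11, -10, -9, -6, -5, -4, -2, -1, 0, 1, 2, 4, 5, 6, 9, 10, 11}


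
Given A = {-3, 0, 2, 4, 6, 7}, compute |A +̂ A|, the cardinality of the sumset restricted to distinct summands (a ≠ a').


Restricted sumset: A +̂ A = {a + a' : a ∈ A, a' ∈ A, a ≠ a'}.
Equivalently, take A + A and drop any sum 2a that is achievable ONLY as a + a for a ∈ A (i.e. sums representable only with equal summands).
Enumerate pairs (a, a') with a < a' (symmetric, so each unordered pair gives one sum; this covers all a ≠ a'):
  -3 + 0 = -3
  -3 + 2 = -1
  -3 + 4 = 1
  -3 + 6 = 3
  -3 + 7 = 4
  0 + 2 = 2
  0 + 4 = 4
  0 + 6 = 6
  0 + 7 = 7
  2 + 4 = 6
  2 + 6 = 8
  2 + 7 = 9
  4 + 6 = 10
  4 + 7 = 11
  6 + 7 = 13
Collected distinct sums: {-3, -1, 1, 2, 3, 4, 6, 7, 8, 9, 10, 11, 13}
|A +̂ A| = 13
(Reference bound: |A +̂ A| ≥ 2|A| - 3 for |A| ≥ 2, with |A| = 6 giving ≥ 9.)

|A +̂ A| = 13


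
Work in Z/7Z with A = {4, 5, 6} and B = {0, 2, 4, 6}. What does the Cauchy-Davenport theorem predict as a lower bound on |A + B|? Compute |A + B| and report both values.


Cauchy-Davenport: |A + B| ≥ min(p, |A| + |B| - 1) for A, B nonempty in Z/pZ.
|A| = 3, |B| = 4, p = 7.
CD lower bound = min(7, 3 + 4 - 1) = min(7, 6) = 6.
Compute A + B mod 7 directly:
a = 4: 4+0=4, 4+2=6, 4+4=1, 4+6=3
a = 5: 5+0=5, 5+2=0, 5+4=2, 5+6=4
a = 6: 6+0=6, 6+2=1, 6+4=3, 6+6=5
A + B = {0, 1, 2, 3, 4, 5, 6}, so |A + B| = 7.
Verify: 7 ≥ 6? Yes ✓.

CD lower bound = 6, actual |A + B| = 7.


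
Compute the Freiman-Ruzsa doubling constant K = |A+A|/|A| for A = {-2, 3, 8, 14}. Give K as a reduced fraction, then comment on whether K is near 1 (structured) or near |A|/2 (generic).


|A| = 4.
Compute A + A by enumerating all 16 pairs.
A + A = {-4, 1, 6, 11, 12, 16, 17, 22, 28}, so |A + A| = 9.
K = |A + A| / |A| = 9/4 (already in lowest terms) ≈ 2.2500.
Reference: AP of size 4 gives K = 7/4 ≈ 1.7500; a fully generic set of size 4 gives K ≈ 2.5000.

|A| = 4, |A + A| = 9, K = 9/4.


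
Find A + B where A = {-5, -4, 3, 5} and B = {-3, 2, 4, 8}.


A + B = {a + b : a ∈ A, b ∈ B}.
Enumerate all |A|·|B| = 4·4 = 16 pairs (a, b) and collect distinct sums.
a = -5: -5+-3=-8, -5+2=-3, -5+4=-1, -5+8=3
a = -4: -4+-3=-7, -4+2=-2, -4+4=0, -4+8=4
a = 3: 3+-3=0, 3+2=5, 3+4=7, 3+8=11
a = 5: 5+-3=2, 5+2=7, 5+4=9, 5+8=13
Collecting distinct sums: A + B = {-8, -7, -3, -2, -1, 0, 2, 3, 4, 5, 7, 9, 11, 13}
|A + B| = 14

A + B = {-8, -7, -3, -2, -1, 0, 2, 3, 4, 5, 7, 9, 11, 13}


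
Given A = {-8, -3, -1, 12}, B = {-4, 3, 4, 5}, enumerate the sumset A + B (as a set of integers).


A + B = {a + b : a ∈ A, b ∈ B}.
Enumerate all |A|·|B| = 4·4 = 16 pairs (a, b) and collect distinct sums.
a = -8: -8+-4=-12, -8+3=-5, -8+4=-4, -8+5=-3
a = -3: -3+-4=-7, -3+3=0, -3+4=1, -3+5=2
a = -1: -1+-4=-5, -1+3=2, -1+4=3, -1+5=4
a = 12: 12+-4=8, 12+3=15, 12+4=16, 12+5=17
Collecting distinct sums: A + B = {-12, -7, -5, -4, -3, 0, 1, 2, 3, 4, 8, 15, 16, 17}
|A + B| = 14

A + B = {-12, -7, -5, -4, -3, 0, 1, 2, 3, 4, 8, 15, 16, 17}


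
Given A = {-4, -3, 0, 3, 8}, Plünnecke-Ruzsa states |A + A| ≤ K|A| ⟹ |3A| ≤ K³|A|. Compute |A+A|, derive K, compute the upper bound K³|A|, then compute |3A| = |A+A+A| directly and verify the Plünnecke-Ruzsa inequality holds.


|A| = 5.
Step 1: Compute A + A by enumerating all 25 pairs.
A + A = {-8, -7, -6, -4, -3, -1, 0, 3, 4, 5, 6, 8, 11, 16}, so |A + A| = 14.
Step 2: Doubling constant K = |A + A|/|A| = 14/5 = 14/5 ≈ 2.8000.
Step 3: Plünnecke-Ruzsa gives |3A| ≤ K³·|A| = (2.8000)³ · 5 ≈ 109.7600.
Step 4: Compute 3A = A + A + A directly by enumerating all triples (a,b,c) ∈ A³; |3A| = 28.
Step 5: Check 28 ≤ 109.7600? Yes ✓.

K = 14/5, Plünnecke-Ruzsa bound K³|A| ≈ 109.7600, |3A| = 28, inequality holds.


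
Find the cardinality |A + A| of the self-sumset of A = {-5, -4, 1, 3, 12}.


A + A = {a + a' : a, a' ∈ A}; |A| = 5.
General bounds: 2|A| - 1 ≤ |A + A| ≤ |A|(|A|+1)/2, i.e. 9 ≤ |A + A| ≤ 15.
Lower bound 2|A|-1 is attained iff A is an arithmetic progression.
Enumerate sums a + a' for a ≤ a' (symmetric, so this suffices):
a = -5: -5+-5=-10, -5+-4=-9, -5+1=-4, -5+3=-2, -5+12=7
a = -4: -4+-4=-8, -4+1=-3, -4+3=-1, -4+12=8
a = 1: 1+1=2, 1+3=4, 1+12=13
a = 3: 3+3=6, 3+12=15
a = 12: 12+12=24
Distinct sums: {-10, -9, -8, -4, -3, -2, -1, 2, 4, 6, 7, 8, 13, 15, 24}
|A + A| = 15

|A + A| = 15


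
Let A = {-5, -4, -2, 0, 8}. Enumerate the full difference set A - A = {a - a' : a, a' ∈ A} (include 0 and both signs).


A - A = {a - a' : a, a' ∈ A}.
Compute a - a' for each ordered pair (a, a'):
a = -5: -5--5=0, -5--4=-1, -5--2=-3, -5-0=-5, -5-8=-13
a = -4: -4--5=1, -4--4=0, -4--2=-2, -4-0=-4, -4-8=-12
a = -2: -2--5=3, -2--4=2, -2--2=0, -2-0=-2, -2-8=-10
a = 0: 0--5=5, 0--4=4, 0--2=2, 0-0=0, 0-8=-8
a = 8: 8--5=13, 8--4=12, 8--2=10, 8-0=8, 8-8=0
Collecting distinct values (and noting 0 appears from a-a):
A - A = {-13, -12, -10, -8, -5, -4, -3, -2, -1, 0, 1, 2, 3, 4, 5, 8, 10, 12, 13}
|A - A| = 19

A - A = {-13, -12, -10, -8, -5, -4, -3, -2, -1, 0, 1, 2, 3, 4, 5, 8, 10, 12, 13}


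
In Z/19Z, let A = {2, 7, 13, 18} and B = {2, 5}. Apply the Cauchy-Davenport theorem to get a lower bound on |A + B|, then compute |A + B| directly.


Cauchy-Davenport: |A + B| ≥ min(p, |A| + |B| - 1) for A, B nonempty in Z/pZ.
|A| = 4, |B| = 2, p = 19.
CD lower bound = min(19, 4 + 2 - 1) = min(19, 5) = 5.
Compute A + B mod 19 directly:
a = 2: 2+2=4, 2+5=7
a = 7: 7+2=9, 7+5=12
a = 13: 13+2=15, 13+5=18
a = 18: 18+2=1, 18+5=4
A + B = {1, 4, 7, 9, 12, 15, 18}, so |A + B| = 7.
Verify: 7 ≥ 5? Yes ✓.

CD lower bound = 5, actual |A + B| = 7.


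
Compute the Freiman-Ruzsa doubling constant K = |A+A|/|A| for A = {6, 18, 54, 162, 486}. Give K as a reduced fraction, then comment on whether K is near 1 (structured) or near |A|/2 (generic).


|A| = 5.
Compute A + A by enumerating all 25 pairs.
A + A = {12, 24, 36, 60, 72, 108, 168, 180, 216, 324, 492, 504, 540, 648, 972}, so |A + A| = 15.
K = |A + A| / |A| = 15/5 = 3/1 ≈ 3.0000.
Reference: AP of size 5 gives K = 9/5 ≈ 1.8000; a fully generic set of size 5 gives K ≈ 3.0000.

|A| = 5, |A + A| = 15, K = 15/5 = 3/1.


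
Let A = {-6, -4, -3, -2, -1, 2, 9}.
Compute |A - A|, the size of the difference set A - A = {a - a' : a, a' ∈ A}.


A - A = {a - a' : a, a' ∈ A}; |A| = 7.
Bounds: 2|A|-1 ≤ |A - A| ≤ |A|² - |A| + 1, i.e. 13 ≤ |A - A| ≤ 43.
Note: 0 ∈ A - A always (from a - a). The set is symmetric: if d ∈ A - A then -d ∈ A - A.
Enumerate nonzero differences d = a - a' with a > a' (then include -d):
Positive differences: {1, 2, 3, 4, 5, 6, 7, 8, 10, 11, 12, 13, 15}
Full difference set: {0} ∪ (positive diffs) ∪ (negative diffs).
|A - A| = 1 + 2·13 = 27 (matches direct enumeration: 27).

|A - A| = 27


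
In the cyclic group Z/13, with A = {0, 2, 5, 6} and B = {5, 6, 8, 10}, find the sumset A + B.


Work in Z/13Z: reduce every sum a + b modulo 13.
Enumerate all 16 pairs:
a = 0: 0+5=5, 0+6=6, 0+8=8, 0+10=10
a = 2: 2+5=7, 2+6=8, 2+8=10, 2+10=12
a = 5: 5+5=10, 5+6=11, 5+8=0, 5+10=2
a = 6: 6+5=11, 6+6=12, 6+8=1, 6+10=3
Distinct residues collected: {0, 1, 2, 3, 5, 6, 7, 8, 10, 11, 12}
|A + B| = 11 (out of 13 total residues).

A + B = {0, 1, 2, 3, 5, 6, 7, 8, 10, 11, 12}


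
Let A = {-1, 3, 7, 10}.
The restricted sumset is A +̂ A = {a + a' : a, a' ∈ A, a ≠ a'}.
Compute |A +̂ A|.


Restricted sumset: A +̂ A = {a + a' : a ∈ A, a' ∈ A, a ≠ a'}.
Equivalently, take A + A and drop any sum 2a that is achievable ONLY as a + a for a ∈ A (i.e. sums representable only with equal summands).
Enumerate pairs (a, a') with a < a' (symmetric, so each unordered pair gives one sum; this covers all a ≠ a'):
  -1 + 3 = 2
  -1 + 7 = 6
  -1 + 10 = 9
  3 + 7 = 10
  3 + 10 = 13
  7 + 10 = 17
Collected distinct sums: {2, 6, 9, 10, 13, 17}
|A +̂ A| = 6
(Reference bound: |A +̂ A| ≥ 2|A| - 3 for |A| ≥ 2, with |A| = 4 giving ≥ 5.)

|A +̂ A| = 6


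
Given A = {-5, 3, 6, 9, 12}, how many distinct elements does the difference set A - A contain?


A - A = {a - a' : a, a' ∈ A}; |A| = 5.
Bounds: 2|A|-1 ≤ |A - A| ≤ |A|² - |A| + 1, i.e. 9 ≤ |A - A| ≤ 21.
Note: 0 ∈ A - A always (from a - a). The set is symmetric: if d ∈ A - A then -d ∈ A - A.
Enumerate nonzero differences d = a - a' with a > a' (then include -d):
Positive differences: {3, 6, 8, 9, 11, 14, 17}
Full difference set: {0} ∪ (positive diffs) ∪ (negative diffs).
|A - A| = 1 + 2·7 = 15 (matches direct enumeration: 15).

|A - A| = 15


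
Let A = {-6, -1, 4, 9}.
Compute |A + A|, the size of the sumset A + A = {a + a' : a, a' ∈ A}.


A + A = {a + a' : a, a' ∈ A}; |A| = 4.
General bounds: 2|A| - 1 ≤ |A + A| ≤ |A|(|A|+1)/2, i.e. 7 ≤ |A + A| ≤ 10.
Lower bound 2|A|-1 is attained iff A is an arithmetic progression.
Enumerate sums a + a' for a ≤ a' (symmetric, so this suffices):
a = -6: -6+-6=-12, -6+-1=-7, -6+4=-2, -6+9=3
a = -1: -1+-1=-2, -1+4=3, -1+9=8
a = 4: 4+4=8, 4+9=13
a = 9: 9+9=18
Distinct sums: {-12, -7, -2, 3, 8, 13, 18}
|A + A| = 7

|A + A| = 7


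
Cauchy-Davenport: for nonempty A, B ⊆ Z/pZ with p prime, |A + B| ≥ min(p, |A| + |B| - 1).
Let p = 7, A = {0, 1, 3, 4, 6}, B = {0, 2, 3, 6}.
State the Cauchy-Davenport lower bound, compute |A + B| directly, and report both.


Cauchy-Davenport: |A + B| ≥ min(p, |A| + |B| - 1) for A, B nonempty in Z/pZ.
|A| = 5, |B| = 4, p = 7.
CD lower bound = min(7, 5 + 4 - 1) = min(7, 8) = 7.
Compute A + B mod 7 directly:
a = 0: 0+0=0, 0+2=2, 0+3=3, 0+6=6
a = 1: 1+0=1, 1+2=3, 1+3=4, 1+6=0
a = 3: 3+0=3, 3+2=5, 3+3=6, 3+6=2
a = 4: 4+0=4, 4+2=6, 4+3=0, 4+6=3
a = 6: 6+0=6, 6+2=1, 6+3=2, 6+6=5
A + B = {0, 1, 2, 3, 4, 5, 6}, so |A + B| = 7.
Verify: 7 ≥ 7? Yes ✓.

CD lower bound = 7, actual |A + B| = 7.


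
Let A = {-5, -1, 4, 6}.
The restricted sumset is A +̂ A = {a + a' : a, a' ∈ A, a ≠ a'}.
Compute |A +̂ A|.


Restricted sumset: A +̂ A = {a + a' : a ∈ A, a' ∈ A, a ≠ a'}.
Equivalently, take A + A and drop any sum 2a that is achievable ONLY as a + a for a ∈ A (i.e. sums representable only with equal summands).
Enumerate pairs (a, a') with a < a' (symmetric, so each unordered pair gives one sum; this covers all a ≠ a'):
  -5 + -1 = -6
  -5 + 4 = -1
  -5 + 6 = 1
  -1 + 4 = 3
  -1 + 6 = 5
  4 + 6 = 10
Collected distinct sums: {-6, -1, 1, 3, 5, 10}
|A +̂ A| = 6
(Reference bound: |A +̂ A| ≥ 2|A| - 3 for |A| ≥ 2, with |A| = 4 giving ≥ 5.)

|A +̂ A| = 6


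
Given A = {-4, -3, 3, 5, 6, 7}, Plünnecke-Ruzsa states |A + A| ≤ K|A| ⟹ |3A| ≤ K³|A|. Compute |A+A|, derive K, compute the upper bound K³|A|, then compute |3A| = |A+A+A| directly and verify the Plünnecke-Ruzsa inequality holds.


|A| = 6.
Step 1: Compute A + A by enumerating all 36 pairs.
A + A = {-8, -7, -6, -1, 0, 1, 2, 3, 4, 6, 8, 9, 10, 11, 12, 13, 14}, so |A + A| = 17.
Step 2: Doubling constant K = |A + A|/|A| = 17/6 = 17/6 ≈ 2.8333.
Step 3: Plünnecke-Ruzsa gives |3A| ≤ K³·|A| = (2.8333)³ · 6 ≈ 136.4722.
Step 4: Compute 3A = A + A + A directly by enumerating all triples (a,b,c) ∈ A³; |3A| = 31.
Step 5: Check 31 ≤ 136.4722? Yes ✓.

K = 17/6, Plünnecke-Ruzsa bound K³|A| ≈ 136.4722, |3A| = 31, inequality holds.


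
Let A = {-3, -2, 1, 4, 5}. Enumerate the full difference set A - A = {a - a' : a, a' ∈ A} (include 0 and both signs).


A - A = {a - a' : a, a' ∈ A}.
Compute a - a' for each ordered pair (a, a'):
a = -3: -3--3=0, -3--2=-1, -3-1=-4, -3-4=-7, -3-5=-8
a = -2: -2--3=1, -2--2=0, -2-1=-3, -2-4=-6, -2-5=-7
a = 1: 1--3=4, 1--2=3, 1-1=0, 1-4=-3, 1-5=-4
a = 4: 4--3=7, 4--2=6, 4-1=3, 4-4=0, 4-5=-1
a = 5: 5--3=8, 5--2=7, 5-1=4, 5-4=1, 5-5=0
Collecting distinct values (and noting 0 appears from a-a):
A - A = {-8, -7, -6, -4, -3, -1, 0, 1, 3, 4, 6, 7, 8}
|A - A| = 13

A - A = {-8, -7, -6, -4, -3, -1, 0, 1, 3, 4, 6, 7, 8}


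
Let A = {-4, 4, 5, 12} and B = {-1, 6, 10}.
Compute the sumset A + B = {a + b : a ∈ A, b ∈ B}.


A + B = {a + b : a ∈ A, b ∈ B}.
Enumerate all |A|·|B| = 4·3 = 12 pairs (a, b) and collect distinct sums.
a = -4: -4+-1=-5, -4+6=2, -4+10=6
a = 4: 4+-1=3, 4+6=10, 4+10=14
a = 5: 5+-1=4, 5+6=11, 5+10=15
a = 12: 12+-1=11, 12+6=18, 12+10=22
Collecting distinct sums: A + B = {-5, 2, 3, 4, 6, 10, 11, 14, 15, 18, 22}
|A + B| = 11

A + B = {-5, 2, 3, 4, 6, 10, 11, 14, 15, 18, 22}


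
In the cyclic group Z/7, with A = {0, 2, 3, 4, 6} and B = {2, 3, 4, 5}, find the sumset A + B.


Work in Z/7Z: reduce every sum a + b modulo 7.
Enumerate all 20 pairs:
a = 0: 0+2=2, 0+3=3, 0+4=4, 0+5=5
a = 2: 2+2=4, 2+3=5, 2+4=6, 2+5=0
a = 3: 3+2=5, 3+3=6, 3+4=0, 3+5=1
a = 4: 4+2=6, 4+3=0, 4+4=1, 4+5=2
a = 6: 6+2=1, 6+3=2, 6+4=3, 6+5=4
Distinct residues collected: {0, 1, 2, 3, 4, 5, 6}
|A + B| = 7 (out of 7 total residues).

A + B = {0, 1, 2, 3, 4, 5, 6}


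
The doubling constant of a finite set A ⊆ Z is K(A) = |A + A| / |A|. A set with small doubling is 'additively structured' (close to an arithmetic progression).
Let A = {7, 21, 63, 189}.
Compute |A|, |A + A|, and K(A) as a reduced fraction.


|A| = 4.
Compute A + A by enumerating all 16 pairs.
A + A = {14, 28, 42, 70, 84, 126, 196, 210, 252, 378}, so |A + A| = 10.
K = |A + A| / |A| = 10/4 = 5/2 ≈ 2.5000.
Reference: AP of size 4 gives K = 7/4 ≈ 1.7500; a fully generic set of size 4 gives K ≈ 2.5000.

|A| = 4, |A + A| = 10, K = 10/4 = 5/2.


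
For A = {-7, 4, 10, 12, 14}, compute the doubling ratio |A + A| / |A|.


|A| = 5.
Compute A + A by enumerating all 25 pairs.
A + A = {-14, -3, 3, 5, 7, 8, 14, 16, 18, 20, 22, 24, 26, 28}, so |A + A| = 14.
K = |A + A| / |A| = 14/5 (already in lowest terms) ≈ 2.8000.
Reference: AP of size 5 gives K = 9/5 ≈ 1.8000; a fully generic set of size 5 gives K ≈ 3.0000.

|A| = 5, |A + A| = 14, K = 14/5.


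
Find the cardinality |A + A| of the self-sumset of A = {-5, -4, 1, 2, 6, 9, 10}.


A + A = {a + a' : a, a' ∈ A}; |A| = 7.
General bounds: 2|A| - 1 ≤ |A + A| ≤ |A|(|A|+1)/2, i.e. 13 ≤ |A + A| ≤ 28.
Lower bound 2|A|-1 is attained iff A is an arithmetic progression.
Enumerate sums a + a' for a ≤ a' (symmetric, so this suffices):
a = -5: -5+-5=-10, -5+-4=-9, -5+1=-4, -5+2=-3, -5+6=1, -5+9=4, -5+10=5
a = -4: -4+-4=-8, -4+1=-3, -4+2=-2, -4+6=2, -4+9=5, -4+10=6
a = 1: 1+1=2, 1+2=3, 1+6=7, 1+9=10, 1+10=11
a = 2: 2+2=4, 2+6=8, 2+9=11, 2+10=12
a = 6: 6+6=12, 6+9=15, 6+10=16
a = 9: 9+9=18, 9+10=19
a = 10: 10+10=20
Distinct sums: {-10, -9, -8, -4, -3, -2, 1, 2, 3, 4, 5, 6, 7, 8, 10, 11, 12, 15, 16, 18, 19, 20}
|A + A| = 22

|A + A| = 22


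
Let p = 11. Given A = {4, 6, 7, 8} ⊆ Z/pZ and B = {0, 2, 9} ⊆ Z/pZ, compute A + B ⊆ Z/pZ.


Work in Z/11Z: reduce every sum a + b modulo 11.
Enumerate all 12 pairs:
a = 4: 4+0=4, 4+2=6, 4+9=2
a = 6: 6+0=6, 6+2=8, 6+9=4
a = 7: 7+0=7, 7+2=9, 7+9=5
a = 8: 8+0=8, 8+2=10, 8+9=6
Distinct residues collected: {2, 4, 5, 6, 7, 8, 9, 10}
|A + B| = 8 (out of 11 total residues).

A + B = {2, 4, 5, 6, 7, 8, 9, 10}


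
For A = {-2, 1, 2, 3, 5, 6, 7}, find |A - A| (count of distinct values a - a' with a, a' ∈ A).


A - A = {a - a' : a, a' ∈ A}; |A| = 7.
Bounds: 2|A|-1 ≤ |A - A| ≤ |A|² - |A| + 1, i.e. 13 ≤ |A - A| ≤ 43.
Note: 0 ∈ A - A always (from a - a). The set is symmetric: if d ∈ A - A then -d ∈ A - A.
Enumerate nonzero differences d = a - a' with a > a' (then include -d):
Positive differences: {1, 2, 3, 4, 5, 6, 7, 8, 9}
Full difference set: {0} ∪ (positive diffs) ∪ (negative diffs).
|A - A| = 1 + 2·9 = 19 (matches direct enumeration: 19).

|A - A| = 19


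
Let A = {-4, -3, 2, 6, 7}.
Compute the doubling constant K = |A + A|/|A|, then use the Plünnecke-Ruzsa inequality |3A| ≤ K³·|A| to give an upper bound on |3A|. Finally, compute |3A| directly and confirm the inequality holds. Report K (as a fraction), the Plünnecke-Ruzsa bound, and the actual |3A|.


|A| = 5.
Step 1: Compute A + A by enumerating all 25 pairs.
A + A = {-8, -7, -6, -2, -1, 2, 3, 4, 8, 9, 12, 13, 14}, so |A + A| = 13.
Step 2: Doubling constant K = |A + A|/|A| = 13/5 = 13/5 ≈ 2.6000.
Step 3: Plünnecke-Ruzsa gives |3A| ≤ K³·|A| = (2.6000)³ · 5 ≈ 87.8800.
Step 4: Compute 3A = A + A + A directly by enumerating all triples (a,b,c) ∈ A³; |3A| = 25.
Step 5: Check 25 ≤ 87.8800? Yes ✓.

K = 13/5, Plünnecke-Ruzsa bound K³|A| ≈ 87.8800, |3A| = 25, inequality holds.


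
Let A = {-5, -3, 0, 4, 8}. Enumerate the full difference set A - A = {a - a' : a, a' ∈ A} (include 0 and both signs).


A - A = {a - a' : a, a' ∈ A}.
Compute a - a' for each ordered pair (a, a'):
a = -5: -5--5=0, -5--3=-2, -5-0=-5, -5-4=-9, -5-8=-13
a = -3: -3--5=2, -3--3=0, -3-0=-3, -3-4=-7, -3-8=-11
a = 0: 0--5=5, 0--3=3, 0-0=0, 0-4=-4, 0-8=-8
a = 4: 4--5=9, 4--3=7, 4-0=4, 4-4=0, 4-8=-4
a = 8: 8--5=13, 8--3=11, 8-0=8, 8-4=4, 8-8=0
Collecting distinct values (and noting 0 appears from a-a):
A - A = {-13, -11, -9, -8, -7, -5, -4, -3, -2, 0, 2, 3, 4, 5, 7, 8, 9, 11, 13}
|A - A| = 19

A - A = {-13, -11, -9, -8, -7, -5, -4, -3, -2, 0, 2, 3, 4, 5, 7, 8, 9, 11, 13}


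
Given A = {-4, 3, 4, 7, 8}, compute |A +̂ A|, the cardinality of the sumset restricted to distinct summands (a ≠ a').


Restricted sumset: A +̂ A = {a + a' : a ∈ A, a' ∈ A, a ≠ a'}.
Equivalently, take A + A and drop any sum 2a that is achievable ONLY as a + a for a ∈ A (i.e. sums representable only with equal summands).
Enumerate pairs (a, a') with a < a' (symmetric, so each unordered pair gives one sum; this covers all a ≠ a'):
  -4 + 3 = -1
  -4 + 4 = 0
  -4 + 7 = 3
  -4 + 8 = 4
  3 + 4 = 7
  3 + 7 = 10
  3 + 8 = 11
  4 + 7 = 11
  4 + 8 = 12
  7 + 8 = 15
Collected distinct sums: {-1, 0, 3, 4, 7, 10, 11, 12, 15}
|A +̂ A| = 9
(Reference bound: |A +̂ A| ≥ 2|A| - 3 for |A| ≥ 2, with |A| = 5 giving ≥ 7.)

|A +̂ A| = 9


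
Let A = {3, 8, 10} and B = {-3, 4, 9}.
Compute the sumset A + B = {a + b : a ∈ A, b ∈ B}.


A + B = {a + b : a ∈ A, b ∈ B}.
Enumerate all |A|·|B| = 3·3 = 9 pairs (a, b) and collect distinct sums.
a = 3: 3+-3=0, 3+4=7, 3+9=12
a = 8: 8+-3=5, 8+4=12, 8+9=17
a = 10: 10+-3=7, 10+4=14, 10+9=19
Collecting distinct sums: A + B = {0, 5, 7, 12, 14, 17, 19}
|A + B| = 7

A + B = {0, 5, 7, 12, 14, 17, 19}


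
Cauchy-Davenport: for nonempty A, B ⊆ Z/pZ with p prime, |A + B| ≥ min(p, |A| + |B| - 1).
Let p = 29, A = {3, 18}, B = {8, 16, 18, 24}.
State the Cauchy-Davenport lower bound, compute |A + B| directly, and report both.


Cauchy-Davenport: |A + B| ≥ min(p, |A| + |B| - 1) for A, B nonempty in Z/pZ.
|A| = 2, |B| = 4, p = 29.
CD lower bound = min(29, 2 + 4 - 1) = min(29, 5) = 5.
Compute A + B mod 29 directly:
a = 3: 3+8=11, 3+16=19, 3+18=21, 3+24=27
a = 18: 18+8=26, 18+16=5, 18+18=7, 18+24=13
A + B = {5, 7, 11, 13, 19, 21, 26, 27}, so |A + B| = 8.
Verify: 8 ≥ 5? Yes ✓.

CD lower bound = 5, actual |A + B| = 8.


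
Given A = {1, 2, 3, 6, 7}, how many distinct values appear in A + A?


A + A = {a + a' : a, a' ∈ A}; |A| = 5.
General bounds: 2|A| - 1 ≤ |A + A| ≤ |A|(|A|+1)/2, i.e. 9 ≤ |A + A| ≤ 15.
Lower bound 2|A|-1 is attained iff A is an arithmetic progression.
Enumerate sums a + a' for a ≤ a' (symmetric, so this suffices):
a = 1: 1+1=2, 1+2=3, 1+3=4, 1+6=7, 1+7=8
a = 2: 2+2=4, 2+3=5, 2+6=8, 2+7=9
a = 3: 3+3=6, 3+6=9, 3+7=10
a = 6: 6+6=12, 6+7=13
a = 7: 7+7=14
Distinct sums: {2, 3, 4, 5, 6, 7, 8, 9, 10, 12, 13, 14}
|A + A| = 12

|A + A| = 12


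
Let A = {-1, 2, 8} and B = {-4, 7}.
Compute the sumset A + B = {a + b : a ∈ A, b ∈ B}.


A + B = {a + b : a ∈ A, b ∈ B}.
Enumerate all |A|·|B| = 3·2 = 6 pairs (a, b) and collect distinct sums.
a = -1: -1+-4=-5, -1+7=6
a = 2: 2+-4=-2, 2+7=9
a = 8: 8+-4=4, 8+7=15
Collecting distinct sums: A + B = {-5, -2, 4, 6, 9, 15}
|A + B| = 6

A + B = {-5, -2, 4, 6, 9, 15}


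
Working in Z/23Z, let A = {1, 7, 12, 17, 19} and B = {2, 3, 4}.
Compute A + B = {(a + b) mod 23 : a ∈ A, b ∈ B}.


Work in Z/23Z: reduce every sum a + b modulo 23.
Enumerate all 15 pairs:
a = 1: 1+2=3, 1+3=4, 1+4=5
a = 7: 7+2=9, 7+3=10, 7+4=11
a = 12: 12+2=14, 12+3=15, 12+4=16
a = 17: 17+2=19, 17+3=20, 17+4=21
a = 19: 19+2=21, 19+3=22, 19+4=0
Distinct residues collected: {0, 3, 4, 5, 9, 10, 11, 14, 15, 16, 19, 20, 21, 22}
|A + B| = 14 (out of 23 total residues).

A + B = {0, 3, 4, 5, 9, 10, 11, 14, 15, 16, 19, 20, 21, 22}


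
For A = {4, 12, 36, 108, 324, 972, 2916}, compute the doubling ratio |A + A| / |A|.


|A| = 7.
Compute A + A by enumerating all 49 pairs.
A + A = {8, 16, 24, 40, 48, 72, 112, 120, 144, 216, 328, 336, 360, 432, 648, 976, 984, 1008, 1080, 1296, 1944, 2920, 2928, 2952, 3024, 3240, 3888, 5832}, so |A + A| = 28.
K = |A + A| / |A| = 28/7 = 4/1 ≈ 4.0000.
Reference: AP of size 7 gives K = 13/7 ≈ 1.8571; a fully generic set of size 7 gives K ≈ 4.0000.

|A| = 7, |A + A| = 28, K = 28/7 = 4/1.


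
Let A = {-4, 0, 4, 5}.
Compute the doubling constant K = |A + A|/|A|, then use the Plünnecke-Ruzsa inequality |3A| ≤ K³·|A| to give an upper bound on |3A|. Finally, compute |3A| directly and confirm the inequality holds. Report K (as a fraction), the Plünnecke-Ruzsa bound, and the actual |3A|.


|A| = 4.
Step 1: Compute A + A by enumerating all 16 pairs.
A + A = {-8, -4, 0, 1, 4, 5, 8, 9, 10}, so |A + A| = 9.
Step 2: Doubling constant K = |A + A|/|A| = 9/4 = 9/4 ≈ 2.2500.
Step 3: Plünnecke-Ruzsa gives |3A| ≤ K³·|A| = (2.2500)³ · 4 ≈ 45.5625.
Step 4: Compute 3A = A + A + A directly by enumerating all triples (a,b,c) ∈ A³; |3A| = 16.
Step 5: Check 16 ≤ 45.5625? Yes ✓.

K = 9/4, Plünnecke-Ruzsa bound K³|A| ≈ 45.5625, |3A| = 16, inequality holds.


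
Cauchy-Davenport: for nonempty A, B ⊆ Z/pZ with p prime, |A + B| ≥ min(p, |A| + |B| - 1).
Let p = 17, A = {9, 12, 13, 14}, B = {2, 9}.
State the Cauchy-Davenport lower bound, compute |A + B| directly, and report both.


Cauchy-Davenport: |A + B| ≥ min(p, |A| + |B| - 1) for A, B nonempty in Z/pZ.
|A| = 4, |B| = 2, p = 17.
CD lower bound = min(17, 4 + 2 - 1) = min(17, 5) = 5.
Compute A + B mod 17 directly:
a = 9: 9+2=11, 9+9=1
a = 12: 12+2=14, 12+9=4
a = 13: 13+2=15, 13+9=5
a = 14: 14+2=16, 14+9=6
A + B = {1, 4, 5, 6, 11, 14, 15, 16}, so |A + B| = 8.
Verify: 8 ≥ 5? Yes ✓.

CD lower bound = 5, actual |A + B| = 8.
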